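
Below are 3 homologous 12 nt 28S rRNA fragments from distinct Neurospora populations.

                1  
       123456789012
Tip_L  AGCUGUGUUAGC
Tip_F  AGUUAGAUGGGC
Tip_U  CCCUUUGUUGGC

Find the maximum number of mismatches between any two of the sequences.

7

Pairwise Hamming distances:
  Tip_L vs Tip_F: 6
  Tip_L vs Tip_U: 4
  Tip_F vs Tip_U: 7
The largest is 7, between Tip_F and Tip_U.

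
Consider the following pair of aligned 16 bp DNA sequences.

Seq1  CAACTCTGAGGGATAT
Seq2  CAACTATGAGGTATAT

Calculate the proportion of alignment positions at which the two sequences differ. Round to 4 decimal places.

Differing sites — 6:C/A; 12:G/T.
There are 2 differences over 16 sites, so p = 2/16 = 0.1250.

0.1250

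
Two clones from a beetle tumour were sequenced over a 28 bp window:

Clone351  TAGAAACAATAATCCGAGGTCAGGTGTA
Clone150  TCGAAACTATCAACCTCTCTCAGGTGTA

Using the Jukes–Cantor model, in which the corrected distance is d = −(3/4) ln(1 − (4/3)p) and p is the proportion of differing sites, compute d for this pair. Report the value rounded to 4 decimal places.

0.3597

The sequences differ at positions 2 (A/C), 8 (A/T), 11 (A/C), 13 (T/A), 16 (G/T), 17 (A/C), 18 (G/T), 19 (G/C).
p = 8/28 = 0.285714.
d = −0.75 · ln(1 − (4/3)·0.285714) = −0.75 · ln(0.619048) = −0.75 · (-0.479572) = 0.3597.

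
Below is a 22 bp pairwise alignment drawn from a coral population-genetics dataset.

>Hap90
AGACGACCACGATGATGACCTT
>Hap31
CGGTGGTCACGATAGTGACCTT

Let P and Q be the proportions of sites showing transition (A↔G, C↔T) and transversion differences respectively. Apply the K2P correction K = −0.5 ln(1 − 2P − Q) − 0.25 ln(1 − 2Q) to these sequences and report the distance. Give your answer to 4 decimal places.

The sequences differ at positions 1 (A/C, transversion), 3 (A/G, transition), 4 (C/T, transition), 6 (A/G, transition), 7 (C/T, transition), 14 (G/A, transition), 15 (A/G, transition).
Of the 7 differences, 6 transitions and 1 transversion over 22 sites: P = 6/22 = 0.272727, Q = 1/22 = 0.045455.
d = −0.5·ln(0.409091) − 0.25·ln(0.909090) = −0.5·(-0.893818) − 0.25·(-0.095311) = 0.4707.

0.4707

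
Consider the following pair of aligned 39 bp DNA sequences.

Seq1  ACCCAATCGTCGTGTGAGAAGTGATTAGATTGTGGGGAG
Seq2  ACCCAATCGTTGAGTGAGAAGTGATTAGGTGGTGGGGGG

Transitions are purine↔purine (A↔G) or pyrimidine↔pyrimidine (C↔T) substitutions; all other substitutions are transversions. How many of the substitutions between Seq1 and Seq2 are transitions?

Mismatches occur at site 11 (C/T, transition), site 13 (T/A, transversion), site 29 (A/G, transition), site 31 (T/G, transversion), site 38 (A/G, transition).
Of the 5 differences, 3 transitions and 2 transversions, so the answer is 3.

3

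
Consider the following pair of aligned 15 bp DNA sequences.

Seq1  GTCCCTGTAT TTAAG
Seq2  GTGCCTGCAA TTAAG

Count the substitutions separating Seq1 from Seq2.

Differing sites — 3:C/G; 8:T/C; 10:T/A.
That gives 3 mismatches out of 15 aligned sites, so the Hamming distance is 3.

3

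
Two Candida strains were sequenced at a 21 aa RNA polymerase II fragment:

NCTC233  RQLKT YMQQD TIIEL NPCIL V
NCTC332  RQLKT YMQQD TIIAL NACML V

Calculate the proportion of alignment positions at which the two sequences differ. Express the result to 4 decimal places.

Differing sites — 14:E/A; 17:P/A; 19:I/M.
There are 3 differences over 21 sites, so p = 3/21 = 0.1429.

0.1429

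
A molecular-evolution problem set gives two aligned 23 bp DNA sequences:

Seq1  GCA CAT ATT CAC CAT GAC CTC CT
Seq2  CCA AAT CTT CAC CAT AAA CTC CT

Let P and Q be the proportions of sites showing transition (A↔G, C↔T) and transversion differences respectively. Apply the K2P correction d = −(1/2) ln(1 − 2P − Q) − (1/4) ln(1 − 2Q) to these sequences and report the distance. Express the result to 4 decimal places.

0.2580

The sequences differ at positions 1 (G/C, transversion), 4 (C/A, transversion), 7 (A/C, transversion), 16 (G/A, transition), 18 (C/A, transversion).
Of the 5 differences, 1 transition and 4 transversions over 23 sites: P = 1/23 = 0.043478, Q = 4/23 = 0.173913.
d = −0.5·ln(0.739131) − 0.25·ln(0.652174) = −0.5·(-0.302280) − 0.25·(-0.427444) = 0.2580.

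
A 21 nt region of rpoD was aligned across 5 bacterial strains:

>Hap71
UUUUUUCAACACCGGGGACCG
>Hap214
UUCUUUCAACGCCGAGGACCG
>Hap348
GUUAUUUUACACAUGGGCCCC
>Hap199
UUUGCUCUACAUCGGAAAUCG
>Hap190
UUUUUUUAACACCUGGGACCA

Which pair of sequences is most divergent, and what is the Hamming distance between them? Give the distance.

12

Pairwise Hamming distances:
  Hap71 vs Hap214: 3
  Hap71 vs Hap348: 8
  Hap71 vs Hap199: 7
  Hap71 vs Hap190: 3
  Hap214 vs Hap348: 11
  Hap214 vs Hap199: 10
  Hap214 vs Hap190: 6
  Hap348 vs Hap199: 12
  Hap348 vs Hap190: 6
  Hap199 vs Hap190: 10
The largest is 12, between Hap348 and Hap199.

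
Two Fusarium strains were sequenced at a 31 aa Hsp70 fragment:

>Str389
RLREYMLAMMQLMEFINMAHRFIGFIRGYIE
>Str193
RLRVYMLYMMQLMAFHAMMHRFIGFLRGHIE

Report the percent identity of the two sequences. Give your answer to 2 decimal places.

74.19%

Mismatches occur at site 4 (E/V), site 8 (A/Y), site 14 (E/A), site 16 (I/H), site 17 (N/A), site 19 (A/M), site 26 (I/L), site 29 (Y/H).
23 of the 31 sites match, so the percent identity is 23/31 × 100 = 74.19%.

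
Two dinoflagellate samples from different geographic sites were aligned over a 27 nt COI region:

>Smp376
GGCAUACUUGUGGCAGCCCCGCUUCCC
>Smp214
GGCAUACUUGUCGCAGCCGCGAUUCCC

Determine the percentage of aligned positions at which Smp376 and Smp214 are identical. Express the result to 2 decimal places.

88.89%

The sequences differ at positions 12 (G/C), 19 (C/G), 22 (C/A).
24 of the 27 sites match, so the percent identity is 24/27 × 100 = 88.89%.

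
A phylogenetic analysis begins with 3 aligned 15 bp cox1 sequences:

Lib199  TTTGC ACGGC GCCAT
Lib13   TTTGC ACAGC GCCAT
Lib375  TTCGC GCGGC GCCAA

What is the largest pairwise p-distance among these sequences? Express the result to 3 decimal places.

Pairwise Hamming distances:
  Lib199 vs Lib13: 1
  Lib199 vs Lib375: 3
  Lib13 vs Lib375: 4
The largest is 4 mismatches, between Lib13 and Lib375; p = 4/15 = 0.267.

0.267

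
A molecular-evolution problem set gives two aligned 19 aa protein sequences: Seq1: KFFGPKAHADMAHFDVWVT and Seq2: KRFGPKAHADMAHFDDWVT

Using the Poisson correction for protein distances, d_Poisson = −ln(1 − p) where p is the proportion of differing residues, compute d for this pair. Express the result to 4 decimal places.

0.1112

Mismatches occur at site 2 (F↔R), site 16 (V↔D).
p = 2/19 = 0.105263.
d = −ln(1 − 0.105263) = −ln(0.894737) = 0.1112.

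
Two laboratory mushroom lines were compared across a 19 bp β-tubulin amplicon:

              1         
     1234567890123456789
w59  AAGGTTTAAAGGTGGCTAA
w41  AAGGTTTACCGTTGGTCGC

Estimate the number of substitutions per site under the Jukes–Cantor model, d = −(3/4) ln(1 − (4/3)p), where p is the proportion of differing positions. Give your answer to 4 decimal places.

0.5068

Differing sites — 9:A/C; 10:A/C; 12:G/T; 16:C/T; 17:T/C; 18:A/G; 19:A/C.
p = 7/19 = 0.368421.
d = −0.75 · ln(1 − (4/3)·0.368421) = −0.75 · ln(0.508772) = −0.75 · (-0.675755) = 0.5068.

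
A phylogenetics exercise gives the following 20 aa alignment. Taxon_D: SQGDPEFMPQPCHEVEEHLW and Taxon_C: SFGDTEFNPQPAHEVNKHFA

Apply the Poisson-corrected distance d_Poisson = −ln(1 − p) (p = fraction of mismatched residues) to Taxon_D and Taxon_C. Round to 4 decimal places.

0.5108

Mismatches occur at site 2 (Q↔F), site 5 (P↔T), site 8 (M↔N), site 12 (C↔A), site 16 (E↔N), site 17 (E↔K), site 19 (L↔F), site 20 (W↔A).
p = 8/20 = 0.400000.
d = −ln(1 − 0.400000) = −ln(0.600000) = 0.5108.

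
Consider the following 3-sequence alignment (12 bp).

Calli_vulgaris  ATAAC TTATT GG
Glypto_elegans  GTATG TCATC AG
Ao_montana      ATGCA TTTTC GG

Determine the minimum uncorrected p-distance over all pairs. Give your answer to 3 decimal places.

Pairwise Hamming distances:
  Calli_vulgaris vs Glypto_elegans: 6
  Calli_vulgaris vs Ao_montana: 5
  Glypto_elegans vs Ao_montana: 7
The smallest is 5 mismatches, between Calli_vulgaris and Ao_montana; p = 5/12 = 0.417.

0.417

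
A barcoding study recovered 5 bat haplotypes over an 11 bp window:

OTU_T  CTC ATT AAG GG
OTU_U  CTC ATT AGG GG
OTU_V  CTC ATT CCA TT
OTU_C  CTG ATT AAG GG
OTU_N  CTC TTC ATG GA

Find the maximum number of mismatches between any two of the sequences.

Pairwise Hamming distances:
  OTU_T vs OTU_U: 1
  OTU_T vs OTU_V: 5
  OTU_T vs OTU_C: 1
  OTU_T vs OTU_N: 4
  OTU_U vs OTU_V: 5
  OTU_U vs OTU_C: 2
  OTU_U vs OTU_N: 4
  OTU_V vs OTU_C: 6
  OTU_V vs OTU_N: 7
  OTU_C vs OTU_N: 5
The largest is 7, between OTU_V and OTU_N.

7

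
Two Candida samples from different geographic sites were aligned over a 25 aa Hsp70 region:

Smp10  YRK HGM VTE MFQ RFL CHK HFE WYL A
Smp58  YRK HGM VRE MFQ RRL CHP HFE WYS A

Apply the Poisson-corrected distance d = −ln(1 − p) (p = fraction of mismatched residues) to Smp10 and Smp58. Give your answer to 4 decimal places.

The sequences differ at positions 8 (T/R), 14 (F/R), 18 (K/P), 24 (L/S).
p = 4/25 = 0.160000.
d = −ln(1 − 0.160000) = −ln(0.840000) = 0.1744.

0.1744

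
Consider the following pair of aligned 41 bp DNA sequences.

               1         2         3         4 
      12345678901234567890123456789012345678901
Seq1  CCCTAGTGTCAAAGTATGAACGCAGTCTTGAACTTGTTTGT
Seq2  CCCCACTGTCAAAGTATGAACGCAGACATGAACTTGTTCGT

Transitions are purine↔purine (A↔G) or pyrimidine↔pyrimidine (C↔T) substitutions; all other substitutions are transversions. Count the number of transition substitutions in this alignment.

The sequences differ at positions 4 (T/C, transition), 6 (G/C, transversion), 26 (T/A, transversion), 28 (T/A, transversion), 39 (T/C, transition).
Of the 5 differences, 2 transitions and 3 transversions, so the answer is 2.

2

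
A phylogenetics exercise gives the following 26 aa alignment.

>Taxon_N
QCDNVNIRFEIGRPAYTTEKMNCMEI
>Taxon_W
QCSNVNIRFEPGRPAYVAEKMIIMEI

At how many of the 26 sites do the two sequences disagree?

6

The sequences differ at positions 3 (D/S), 11 (I/P), 17 (T/V), 18 (T/A), 22 (N/I), 23 (C/I).
That gives 6 mismatches out of 26 aligned sites, so the Hamming distance is 6.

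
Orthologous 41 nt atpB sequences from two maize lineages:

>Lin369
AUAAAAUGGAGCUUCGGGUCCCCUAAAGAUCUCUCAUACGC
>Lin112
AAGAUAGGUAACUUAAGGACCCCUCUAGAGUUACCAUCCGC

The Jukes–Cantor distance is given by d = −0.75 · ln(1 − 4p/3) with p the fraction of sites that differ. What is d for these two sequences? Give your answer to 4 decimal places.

0.5510

Mismatches occur at site 2 (U↔A), site 3 (A↔G), site 5 (A↔U), site 7 (U↔G), site 9 (G↔U), site 11 (G↔A), site 15 (C↔A), site 16 (G↔A), site 19 (U↔A), site 25 (A↔C), site 26 (A↔U), site 30 (U↔G), site 31 (C↔U), site 33 (C↔A), site 34 (U↔C), site 38 (A↔C).
p = 16/41 = 0.390244.
d = −0.75 · ln(1 − (4/3)·0.390244) = −0.75 · ln(0.479675) = −0.75 · (-0.734646) = 0.5510.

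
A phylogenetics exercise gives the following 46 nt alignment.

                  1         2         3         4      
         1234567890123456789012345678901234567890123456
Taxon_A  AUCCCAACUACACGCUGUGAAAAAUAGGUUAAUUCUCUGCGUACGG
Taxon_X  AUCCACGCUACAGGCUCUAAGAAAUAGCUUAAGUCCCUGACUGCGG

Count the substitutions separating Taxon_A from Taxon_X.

13

Mismatches occur at site 5 (C/A), site 6 (A/C), site 7 (A/G), site 13 (C/G), site 17 (G/C), site 19 (G/A), site 21 (A/G), site 28 (G/C), site 33 (U/G), site 36 (U/C), site 40 (C/A), site 41 (G/C), site 43 (A/G).
That gives 13 mismatches out of 46 aligned sites, so the Hamming distance is 13.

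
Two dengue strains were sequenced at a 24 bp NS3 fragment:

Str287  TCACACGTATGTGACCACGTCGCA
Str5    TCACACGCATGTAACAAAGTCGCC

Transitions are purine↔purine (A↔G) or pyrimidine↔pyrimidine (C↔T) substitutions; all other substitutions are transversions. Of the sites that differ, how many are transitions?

2

The sequences differ at positions 8 (T/C, transition), 13 (G/A, transition), 16 (C/A, transversion), 18 (C/A, transversion), 24 (A/C, transversion).
Of the 5 differences, 2 transitions and 3 transversions, so the answer is 2.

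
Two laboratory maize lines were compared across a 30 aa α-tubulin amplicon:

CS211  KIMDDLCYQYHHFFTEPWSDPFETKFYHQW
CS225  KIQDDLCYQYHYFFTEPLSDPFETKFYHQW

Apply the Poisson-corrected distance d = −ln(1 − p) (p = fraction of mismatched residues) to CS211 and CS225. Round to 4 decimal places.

Differing sites — 3:M/Q; 12:H/Y; 18:W/L.
p = 3/30 = 0.100000.
d = −ln(1 − 0.100000) = −ln(0.900000) = 0.1054.

0.1054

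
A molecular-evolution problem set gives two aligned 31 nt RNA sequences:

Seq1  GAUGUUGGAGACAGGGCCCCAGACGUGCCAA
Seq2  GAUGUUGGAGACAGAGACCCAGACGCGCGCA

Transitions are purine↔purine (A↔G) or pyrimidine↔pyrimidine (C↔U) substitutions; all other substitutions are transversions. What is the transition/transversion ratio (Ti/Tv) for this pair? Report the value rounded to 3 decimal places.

0.667

Differing sites — 15:G/A (Ti); 17:C/A (Tv); 26:U/C (Ti); 29:C/G (Tv); 30:A/C (Tv).
Of the 5 differences, 2 transitions and 3 transversions, so Ti/Tv = 2/3 = 0.667.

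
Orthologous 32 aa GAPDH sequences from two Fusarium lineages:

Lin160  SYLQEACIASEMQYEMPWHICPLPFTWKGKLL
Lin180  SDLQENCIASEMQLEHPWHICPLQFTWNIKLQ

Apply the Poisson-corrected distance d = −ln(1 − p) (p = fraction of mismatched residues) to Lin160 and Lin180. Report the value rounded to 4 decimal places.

0.2877

The sequences differ at positions 2 (Y/D), 6 (A/N), 14 (Y/L), 16 (M/H), 24 (P/Q), 28 (K/N), 29 (G/I), 32 (L/Q).
p = 8/32 = 0.250000.
d = −ln(1 − 0.250000) = −ln(0.750000) = 0.2877.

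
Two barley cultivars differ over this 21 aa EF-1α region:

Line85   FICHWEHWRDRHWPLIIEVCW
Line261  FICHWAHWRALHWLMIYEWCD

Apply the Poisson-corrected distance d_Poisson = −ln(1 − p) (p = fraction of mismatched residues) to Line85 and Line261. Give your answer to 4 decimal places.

0.4796

Mismatches occur at site 6 (E→A), site 10 (D→A), site 11 (R→L), site 14 (P→L), site 15 (L→M), site 17 (I→Y), site 19 (V→W), site 21 (W→D).
p = 8/21 = 0.380952.
d = −ln(1 − 0.380952) = −ln(0.619048) = 0.4796.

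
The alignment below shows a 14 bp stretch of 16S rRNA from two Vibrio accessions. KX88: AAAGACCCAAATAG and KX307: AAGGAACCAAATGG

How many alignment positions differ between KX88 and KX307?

Differing sites — 3:A/G; 6:C/A; 13:A/G.
That gives 3 mismatches out of 14 aligned sites, so the Hamming distance is 3.

3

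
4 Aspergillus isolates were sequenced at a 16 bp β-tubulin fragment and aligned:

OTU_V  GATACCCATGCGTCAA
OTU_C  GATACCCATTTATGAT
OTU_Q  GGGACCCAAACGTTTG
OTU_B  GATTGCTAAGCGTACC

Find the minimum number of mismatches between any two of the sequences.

5

Pairwise Hamming distances:
  OTU_V vs OTU_C: 5
  OTU_V vs OTU_Q: 7
  OTU_V vs OTU_B: 7
  OTU_C vs OTU_Q: 9
  OTU_C vs OTU_B: 10
  OTU_Q vs OTU_B: 9
The smallest is 5, between OTU_V and OTU_C.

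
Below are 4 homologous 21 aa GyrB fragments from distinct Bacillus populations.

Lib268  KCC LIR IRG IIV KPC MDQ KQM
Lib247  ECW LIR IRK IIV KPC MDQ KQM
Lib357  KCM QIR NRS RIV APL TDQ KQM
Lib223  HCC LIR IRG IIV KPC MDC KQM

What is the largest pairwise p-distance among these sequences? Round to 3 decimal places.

0.476

Pairwise Hamming distances:
  Lib268 vs Lib247: 3
  Lib268 vs Lib357: 8
  Lib268 vs Lib223: 2
  Lib247 vs Lib357: 9
  Lib247 vs Lib223: 4
  Lib357 vs Lib223: 10
The largest is 10 mismatches, between Lib357 and Lib223; p = 10/21 = 0.476.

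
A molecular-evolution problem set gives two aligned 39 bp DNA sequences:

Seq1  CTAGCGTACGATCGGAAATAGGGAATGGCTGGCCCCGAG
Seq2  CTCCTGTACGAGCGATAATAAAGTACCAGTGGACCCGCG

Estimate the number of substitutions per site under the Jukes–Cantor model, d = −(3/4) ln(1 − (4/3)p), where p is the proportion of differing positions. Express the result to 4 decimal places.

The sequences differ at positions 3 (A/C), 4 (G/C), 5 (C/T), 12 (T/G), 15 (G/A), 16 (A/T), 21 (G/A), 22 (G/A), 24 (A/T), 26 (T/C), 27 (G/C), 28 (G/A), 29 (C/G), 33 (C/A), 38 (A/C).
p = 15/39 = 0.384615.
d = −0.75 · ln(1 − (4/3)·0.384615) = −0.75 · ln(0.487180) = −0.75 · (-0.719122) = 0.5393.

0.5393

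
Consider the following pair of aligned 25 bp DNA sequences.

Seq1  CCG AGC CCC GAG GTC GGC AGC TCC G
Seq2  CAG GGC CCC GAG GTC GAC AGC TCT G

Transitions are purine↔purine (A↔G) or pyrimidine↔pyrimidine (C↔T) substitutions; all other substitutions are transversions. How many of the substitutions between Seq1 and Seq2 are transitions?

3

The sequences differ at positions 2 (C/A, transversion), 4 (A/G, transition), 17 (G/A, transition), 24 (C/T, transition).
Of the 4 differences, 3 transitions and 1 transversion, so the answer is 3.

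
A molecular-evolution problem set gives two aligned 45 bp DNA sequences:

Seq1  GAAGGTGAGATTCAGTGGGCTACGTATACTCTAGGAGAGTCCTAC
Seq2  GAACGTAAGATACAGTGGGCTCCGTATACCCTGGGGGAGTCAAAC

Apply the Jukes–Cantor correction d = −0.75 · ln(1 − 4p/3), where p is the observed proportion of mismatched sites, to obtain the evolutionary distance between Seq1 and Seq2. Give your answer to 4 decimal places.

0.2326

Differing sites — 4:G/C; 7:G/A; 12:T/A; 22:A/C; 30:T/C; 33:A/G; 36:A/G; 42:C/A; 43:T/A.
p = 9/45 = 0.200000.
d = −0.75 · ln(1 − (4/3)·0.200000) = −0.75 · ln(0.733333) = −0.75 · (-0.310155) = 0.2326.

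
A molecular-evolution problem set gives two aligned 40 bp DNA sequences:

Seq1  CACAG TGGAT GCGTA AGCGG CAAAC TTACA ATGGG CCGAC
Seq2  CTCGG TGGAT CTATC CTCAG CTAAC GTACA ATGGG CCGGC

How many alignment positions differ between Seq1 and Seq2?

The sequences differ at positions 2 (A/T), 4 (A/G), 11 (G/C), 12 (C/T), 13 (G/A), 15 (A/C), 16 (A/C), 17 (G/T), 19 (G/A), 22 (A/T), 26 (T/G), 39 (A/G).
That gives 12 mismatches out of 40 aligned sites, so the Hamming distance is 12.

12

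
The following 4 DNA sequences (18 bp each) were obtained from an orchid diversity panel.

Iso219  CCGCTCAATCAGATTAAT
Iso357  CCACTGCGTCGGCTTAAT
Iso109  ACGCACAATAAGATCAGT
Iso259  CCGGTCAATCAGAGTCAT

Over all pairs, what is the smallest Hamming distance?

Pairwise Hamming distances:
  Iso219 vs Iso357: 6
  Iso219 vs Iso109: 5
  Iso219 vs Iso259: 3
  Iso357 vs Iso109: 11
  Iso357 vs Iso259: 9
  Iso109 vs Iso259: 8
The smallest is 3, between Iso219 and Iso259.

3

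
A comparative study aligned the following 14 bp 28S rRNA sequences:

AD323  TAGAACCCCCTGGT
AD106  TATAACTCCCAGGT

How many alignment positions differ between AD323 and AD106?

3

The sequences differ at positions 3 (G/T), 7 (C/T), 11 (T/A).
That gives 3 mismatches out of 14 aligned sites, so the Hamming distance is 3.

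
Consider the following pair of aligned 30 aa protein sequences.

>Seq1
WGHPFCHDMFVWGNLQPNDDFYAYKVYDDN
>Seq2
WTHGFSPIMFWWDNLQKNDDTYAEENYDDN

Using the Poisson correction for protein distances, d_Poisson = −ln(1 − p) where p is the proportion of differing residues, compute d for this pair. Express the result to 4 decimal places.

0.5108

Mismatches occur at site 2 (G→T), site 4 (P→G), site 6 (C→S), site 7 (H→P), site 8 (D→I), site 11 (V→W), site 13 (G→D), site 17 (P→K), site 21 (F→T), site 24 (Y→E), site 25 (K→E), site 26 (V→N).
p = 12/30 = 0.400000.
d = −ln(1 − 0.400000) = −ln(0.600000) = 0.5108.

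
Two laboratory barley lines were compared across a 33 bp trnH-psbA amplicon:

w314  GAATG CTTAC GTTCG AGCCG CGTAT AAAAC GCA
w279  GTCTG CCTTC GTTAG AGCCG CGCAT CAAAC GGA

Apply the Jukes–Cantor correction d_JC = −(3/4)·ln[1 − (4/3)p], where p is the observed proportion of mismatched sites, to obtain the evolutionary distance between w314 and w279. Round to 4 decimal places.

Mismatches occur at site 2 (A/T), site 3 (A/C), site 7 (T/C), site 9 (A/T), site 14 (C/A), site 23 (T/C), site 26 (A/C), site 32 (C/G).
p = 8/33 = 0.242424.
d = −0.75 · ln(1 − (4/3)·0.242424) = −0.75 · ln(0.676768) = −0.75 · (-0.390427) = 0.2928.

0.2928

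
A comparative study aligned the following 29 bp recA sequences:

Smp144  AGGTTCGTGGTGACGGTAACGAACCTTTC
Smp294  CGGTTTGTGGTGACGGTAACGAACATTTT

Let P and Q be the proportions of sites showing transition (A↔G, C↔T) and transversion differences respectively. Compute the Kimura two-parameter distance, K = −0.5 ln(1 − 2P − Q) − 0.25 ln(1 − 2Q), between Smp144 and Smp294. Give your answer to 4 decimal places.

0.1530

Differing sites — 1:A/C (Tv); 6:C/T (Ti); 25:C/A (Tv); 29:C/T (Ti).
Of the 4 differences, 2 transitions and 2 transversions over 29 sites: P = 2/29 = 0.068966, Q = 2/29 = 0.068966.
d = −0.5·ln(0.793102) − 0.25·ln(0.862068) = −0.5·(-0.231803) − 0.25·(-0.148421) = 0.1530.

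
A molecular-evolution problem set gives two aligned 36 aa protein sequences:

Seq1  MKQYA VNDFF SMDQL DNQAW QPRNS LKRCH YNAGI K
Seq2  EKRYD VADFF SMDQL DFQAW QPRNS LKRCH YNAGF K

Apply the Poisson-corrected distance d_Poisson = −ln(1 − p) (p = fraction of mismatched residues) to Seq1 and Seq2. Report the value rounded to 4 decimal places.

0.1823

Differing sites — 1:M/E; 3:Q/R; 5:A/D; 7:N/A; 17:N/F; 35:I/F.
p = 6/36 = 0.166667.
d = −ln(1 − 0.166667) = −ln(0.833333) = 0.1823.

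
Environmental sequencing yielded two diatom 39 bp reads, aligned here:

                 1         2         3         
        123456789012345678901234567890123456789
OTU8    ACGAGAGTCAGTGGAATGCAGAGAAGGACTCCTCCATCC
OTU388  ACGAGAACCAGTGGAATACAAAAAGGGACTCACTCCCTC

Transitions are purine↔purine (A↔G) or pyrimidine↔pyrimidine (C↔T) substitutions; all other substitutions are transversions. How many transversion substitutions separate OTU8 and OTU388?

2

The sequences differ at positions 7 (G/A, transition), 8 (T/C, transition), 18 (G/A, transition), 21 (G/A, transition), 23 (G/A, transition), 25 (A/G, transition), 32 (C/A, transversion), 33 (T/C, transition), 34 (C/T, transition), 36 (A/C, transversion), 37 (T/C, transition), 38 (C/T, transition).
Of the 12 differences, 10 transitions and 2 transversions, so the answer is 2.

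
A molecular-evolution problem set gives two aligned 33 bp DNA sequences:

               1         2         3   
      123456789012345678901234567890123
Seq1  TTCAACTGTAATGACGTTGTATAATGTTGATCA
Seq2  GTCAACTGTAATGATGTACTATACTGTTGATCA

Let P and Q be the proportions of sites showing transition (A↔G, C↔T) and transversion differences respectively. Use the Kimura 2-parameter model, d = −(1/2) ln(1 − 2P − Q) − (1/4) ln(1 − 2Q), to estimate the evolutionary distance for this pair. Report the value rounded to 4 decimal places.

Mismatches occur at site 1 (T/G, transversion), site 15 (C/T, transition), site 18 (T/A, transversion), site 19 (G/C, transversion), site 24 (A/C, transversion).
Of the 5 differences, 1 transition and 4 transversions over 33 sites: P = 1/33 = 0.030303, Q = 4/33 = 0.121212.
d = −0.5·ln(0.818182) − 0.25·ln(0.757576) = −0.5·(-0.200670) − 0.25·(-0.277631) = 0.1697.

0.1697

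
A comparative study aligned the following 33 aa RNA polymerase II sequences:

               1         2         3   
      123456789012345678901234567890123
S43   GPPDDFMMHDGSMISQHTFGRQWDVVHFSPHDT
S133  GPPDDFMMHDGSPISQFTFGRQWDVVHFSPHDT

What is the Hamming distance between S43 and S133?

2

Mismatches occur at site 13 (M↔P), site 17 (H↔F).
That gives 2 mismatches out of 33 aligned sites, so the Hamming distance is 2.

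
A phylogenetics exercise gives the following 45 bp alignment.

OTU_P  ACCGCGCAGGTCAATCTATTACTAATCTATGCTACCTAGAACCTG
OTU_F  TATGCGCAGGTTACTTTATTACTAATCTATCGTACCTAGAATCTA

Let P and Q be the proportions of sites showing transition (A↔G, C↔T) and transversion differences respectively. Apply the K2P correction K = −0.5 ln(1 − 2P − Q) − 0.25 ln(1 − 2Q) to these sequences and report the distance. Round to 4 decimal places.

The sequences differ at positions 1 (A/T, transversion), 2 (C/A, transversion), 3 (C/T, transition), 12 (C/T, transition), 14 (A/C, transversion), 16 (C/T, transition), 31 (G/C, transversion), 32 (C/G, transversion), 42 (C/T, transition), 45 (G/A, transition).
Of the 10 differences, 5 transitions and 5 transversions over 45 sites: P = 5/45 = 0.111111, Q = 5/45 = 0.111111.
d = −0.5·ln(0.666667) − 0.25·ln(0.777778) = −0.5·(-0.405465) − 0.25·(-0.251314) = 0.2656.

0.2656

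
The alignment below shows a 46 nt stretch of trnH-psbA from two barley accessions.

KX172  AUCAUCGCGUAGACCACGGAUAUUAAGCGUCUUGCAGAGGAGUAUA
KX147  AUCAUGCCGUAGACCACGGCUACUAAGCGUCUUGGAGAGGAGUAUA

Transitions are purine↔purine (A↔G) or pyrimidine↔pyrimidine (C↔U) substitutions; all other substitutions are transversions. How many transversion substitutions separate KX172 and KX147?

4

Differing sites — 6:C/G (Tv); 7:G/C (Tv); 20:A/C (Tv); 23:U/C (Ti); 35:C/G (Tv).
Of the 5 differences, 1 transition and 4 transversions, so the answer is 4.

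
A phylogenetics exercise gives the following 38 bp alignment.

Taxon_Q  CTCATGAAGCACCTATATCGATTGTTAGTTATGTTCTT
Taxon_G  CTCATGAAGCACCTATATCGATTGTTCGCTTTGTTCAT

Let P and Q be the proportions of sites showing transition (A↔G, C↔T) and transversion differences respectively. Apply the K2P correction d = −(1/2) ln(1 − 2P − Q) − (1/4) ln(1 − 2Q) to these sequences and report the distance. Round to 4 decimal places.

Mismatches occur at site 27 (A→C, transversion), site 29 (T→C, transition), site 31 (A→T, transversion), site 37 (T→A, transversion).
Of the 4 differences, 1 transition and 3 transversions over 38 sites: P = 1/38 = 0.026316, Q = 3/38 = 0.078947.
d = −0.5·ln(0.868421) − 0.25·ln(0.842106) = −0.5·(-0.141079) − 0.25·(-0.171849) = 0.1135.

0.1135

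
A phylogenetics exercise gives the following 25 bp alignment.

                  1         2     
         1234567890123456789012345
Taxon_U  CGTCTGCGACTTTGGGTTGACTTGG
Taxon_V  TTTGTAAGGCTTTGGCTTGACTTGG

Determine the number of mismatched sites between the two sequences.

Mismatches occur at site 1 (C→T), site 2 (G→T), site 4 (C→G), site 6 (G→A), site 7 (C→A), site 9 (A→G), site 16 (G→C).
That gives 7 mismatches out of 25 aligned sites, so the Hamming distance is 7.

7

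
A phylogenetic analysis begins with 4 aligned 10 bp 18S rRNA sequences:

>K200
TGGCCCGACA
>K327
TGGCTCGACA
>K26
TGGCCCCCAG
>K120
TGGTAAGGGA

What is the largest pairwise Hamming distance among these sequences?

7

Pairwise Hamming distances:
  K200 vs K327: 1
  K200 vs K26: 4
  K200 vs K120: 5
  K327 vs K26: 5
  K327 vs K120: 5
  K26 vs K120: 7
The largest is 7, between K26 and K120.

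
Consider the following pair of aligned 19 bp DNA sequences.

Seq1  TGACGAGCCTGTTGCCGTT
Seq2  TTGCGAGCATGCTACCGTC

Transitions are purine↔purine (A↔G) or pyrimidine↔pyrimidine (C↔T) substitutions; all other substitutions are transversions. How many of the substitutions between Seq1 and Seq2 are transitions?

Mismatches occur at site 2 (G↔T, transversion), site 3 (A↔G, transition), site 9 (C↔A, transversion), site 12 (T↔C, transition), site 14 (G↔A, transition), site 19 (T↔C, transition).
Of the 6 differences, 4 transitions and 2 transversions, so the answer is 4.

4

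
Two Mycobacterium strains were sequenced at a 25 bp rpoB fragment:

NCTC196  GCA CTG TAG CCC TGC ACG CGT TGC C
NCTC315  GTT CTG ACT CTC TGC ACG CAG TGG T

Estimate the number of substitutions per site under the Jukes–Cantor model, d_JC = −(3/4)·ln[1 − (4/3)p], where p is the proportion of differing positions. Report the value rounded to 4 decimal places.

0.5716

The sequences differ at positions 2 (C/T), 3 (A/T), 7 (T/A), 8 (A/C), 9 (G/T), 11 (C/T), 20 (G/A), 21 (T/G), 24 (C/G), 25 (C/T).
p = 10/25 = 0.400000.
d = −0.75 · ln(1 − (4/3)·0.400000) = −0.75 · ln(0.466667) = −0.75 · (-0.762139) = 0.5716.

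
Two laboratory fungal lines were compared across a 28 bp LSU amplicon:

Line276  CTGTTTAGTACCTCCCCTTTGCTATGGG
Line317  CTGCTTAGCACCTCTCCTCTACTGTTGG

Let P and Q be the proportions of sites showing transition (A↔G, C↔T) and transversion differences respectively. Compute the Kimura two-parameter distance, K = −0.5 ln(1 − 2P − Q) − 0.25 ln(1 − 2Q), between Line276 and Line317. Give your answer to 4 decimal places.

Mismatches occur at site 4 (T→C, transition), site 9 (T→C, transition), site 15 (C→T, transition), site 19 (T→C, transition), site 21 (G→A, transition), site 24 (A→G, transition), site 26 (G→T, transversion).
Of the 7 differences, 6 transitions and 1 transversion over 28 sites: P = 6/28 = 0.214286, Q = 1/28 = 0.035714.
d = −0.5·ln(0.535714) − 0.25·ln(0.928572) = −0.5·(-0.624155) − 0.25·(-0.074107) = 0.3306.

0.3306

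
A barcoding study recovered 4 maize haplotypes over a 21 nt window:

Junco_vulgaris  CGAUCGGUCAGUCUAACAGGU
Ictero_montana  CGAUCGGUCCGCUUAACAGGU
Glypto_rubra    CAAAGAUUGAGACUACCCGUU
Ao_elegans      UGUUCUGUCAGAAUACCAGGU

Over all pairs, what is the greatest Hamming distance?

12

Pairwise Hamming distances:
  Junco_vulgaris vs Ictero_montana: 3
  Junco_vulgaris vs Glypto_rubra: 10
  Junco_vulgaris vs Ao_elegans: 6
  Ictero_montana vs Glypto_rubra: 12
  Ictero_montana vs Ao_elegans: 7
  Glypto_rubra vs Ao_elegans: 11
The largest is 12, between Ictero_montana and Glypto_rubra.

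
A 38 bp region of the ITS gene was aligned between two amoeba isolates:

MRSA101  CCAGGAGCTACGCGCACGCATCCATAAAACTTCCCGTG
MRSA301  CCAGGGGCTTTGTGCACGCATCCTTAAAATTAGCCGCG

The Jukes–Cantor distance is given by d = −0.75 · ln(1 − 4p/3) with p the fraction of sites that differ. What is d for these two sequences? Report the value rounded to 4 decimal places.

Differing sites — 6:A/G; 10:A/T; 11:C/T; 13:C/T; 24:A/T; 30:C/T; 32:T/A; 33:C/G; 37:T/C.
p = 9/38 = 0.236842.
d = −0.75 · ln(1 − (4/3)·0.236842) = −0.75 · ln(0.684211) = −0.75 · (-0.379489) = 0.2846.

0.2846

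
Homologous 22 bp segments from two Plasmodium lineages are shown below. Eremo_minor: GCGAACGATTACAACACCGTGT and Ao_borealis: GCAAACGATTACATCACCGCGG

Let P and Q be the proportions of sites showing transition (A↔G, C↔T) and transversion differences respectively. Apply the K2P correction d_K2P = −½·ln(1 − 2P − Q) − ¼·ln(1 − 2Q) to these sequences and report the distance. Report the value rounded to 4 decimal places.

0.2094

Differing sites — 3:G/A (Ti); 14:A/T (Tv); 20:T/C (Ti); 22:T/G (Tv).
Of the 4 differences, 2 transitions and 2 transversions over 22 sites: P = 2/22 = 0.090909, Q = 2/22 = 0.090909.
d = −0.5·ln(0.727273) − 0.25·ln(0.818182) = −0.5·(-0.318453) − 0.25·(-0.200670) = 0.2094.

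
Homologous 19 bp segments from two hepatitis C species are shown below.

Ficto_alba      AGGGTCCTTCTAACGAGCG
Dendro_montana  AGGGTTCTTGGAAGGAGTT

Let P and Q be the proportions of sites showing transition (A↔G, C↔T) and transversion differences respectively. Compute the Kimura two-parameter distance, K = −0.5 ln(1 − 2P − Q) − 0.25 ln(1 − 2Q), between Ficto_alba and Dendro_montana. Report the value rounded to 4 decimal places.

0.4099

Mismatches occur at site 6 (C→T, transition), site 10 (C→G, transversion), site 11 (T→G, transversion), site 14 (C→G, transversion), site 18 (C→T, transition), site 19 (G→T, transversion).
Of the 6 differences, 2 transitions and 4 transversions over 19 sites: P = 2/19 = 0.105263, Q = 4/19 = 0.210526.
d = −0.5·ln(0.578948) − 0.25·ln(0.578948) = −0.5·(-0.546543) − 0.25·(-0.546543) = 0.4099.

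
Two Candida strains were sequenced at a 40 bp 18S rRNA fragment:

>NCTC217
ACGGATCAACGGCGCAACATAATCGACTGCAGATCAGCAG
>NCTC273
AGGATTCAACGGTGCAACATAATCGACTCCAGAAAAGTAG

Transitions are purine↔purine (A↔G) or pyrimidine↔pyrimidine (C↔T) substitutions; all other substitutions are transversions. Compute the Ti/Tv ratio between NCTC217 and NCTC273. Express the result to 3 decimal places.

0.600

The sequences differ at positions 2 (C/G, transversion), 4 (G/A, transition), 5 (A/T, transversion), 13 (C/T, transition), 29 (G/C, transversion), 34 (T/A, transversion), 35 (C/A, transversion), 38 (C/T, transition).
Of the 8 differences, 3 transitions and 5 transversions, so Ti/Tv = 3/5 = 0.600.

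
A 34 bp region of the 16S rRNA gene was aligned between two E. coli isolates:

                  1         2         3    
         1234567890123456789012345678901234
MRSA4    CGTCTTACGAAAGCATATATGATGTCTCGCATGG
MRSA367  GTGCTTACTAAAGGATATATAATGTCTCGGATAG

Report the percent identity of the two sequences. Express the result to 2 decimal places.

76.47%

Mismatches occur at site 1 (C↔G), site 2 (G↔T), site 3 (T↔G), site 9 (G↔T), site 14 (C↔G), site 21 (G↔A), site 30 (C↔G), site 33 (G↔A).
26 of the 34 sites match, so the percent identity is 26/34 × 100 = 76.47%.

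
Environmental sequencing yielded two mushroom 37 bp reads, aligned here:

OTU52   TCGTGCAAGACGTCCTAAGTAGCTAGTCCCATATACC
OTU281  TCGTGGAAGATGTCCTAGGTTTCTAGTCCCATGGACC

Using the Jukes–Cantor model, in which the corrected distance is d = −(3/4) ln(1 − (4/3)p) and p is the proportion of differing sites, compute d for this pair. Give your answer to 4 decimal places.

Mismatches occur at site 6 (C↔G), site 11 (C↔T), site 18 (A↔G), site 21 (A↔T), site 22 (G↔T), site 33 (A↔G), site 34 (T↔G).
p = 7/37 = 0.189189.
d = −0.75 · ln(1 − (4/3)·0.189189) = −0.75 · ln(0.747748) = −0.75 · (-0.290689) = 0.2180.

0.2180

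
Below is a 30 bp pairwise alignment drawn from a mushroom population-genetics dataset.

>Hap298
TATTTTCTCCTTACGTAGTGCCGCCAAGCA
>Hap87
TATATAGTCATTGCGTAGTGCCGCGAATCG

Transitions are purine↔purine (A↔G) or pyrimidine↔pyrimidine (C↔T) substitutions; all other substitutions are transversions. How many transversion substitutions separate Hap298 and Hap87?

Mismatches occur at site 4 (T↔A, transversion), site 6 (T↔A, transversion), site 7 (C↔G, transversion), site 10 (C↔A, transversion), site 13 (A↔G, transition), site 25 (C↔G, transversion), site 28 (G↔T, transversion), site 30 (A↔G, transition).
Of the 8 differences, 2 transitions and 6 transversions, so the answer is 6.

6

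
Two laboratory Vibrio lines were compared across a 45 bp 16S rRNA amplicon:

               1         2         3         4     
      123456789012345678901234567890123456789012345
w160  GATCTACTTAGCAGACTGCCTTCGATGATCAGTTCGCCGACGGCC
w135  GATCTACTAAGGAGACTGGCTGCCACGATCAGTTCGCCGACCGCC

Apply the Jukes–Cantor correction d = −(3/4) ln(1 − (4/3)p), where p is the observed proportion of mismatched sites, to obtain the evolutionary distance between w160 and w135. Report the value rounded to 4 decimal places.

0.1743

Differing sites — 9:T/A; 12:C/G; 19:C/G; 22:T/G; 24:G/C; 26:T/C; 42:G/C.
p = 7/45 = 0.155556.
d = −0.75 · ln(1 − (4/3)·0.155556) = −0.75 · ln(0.792592) = −0.75 · (-0.232447) = 0.1743.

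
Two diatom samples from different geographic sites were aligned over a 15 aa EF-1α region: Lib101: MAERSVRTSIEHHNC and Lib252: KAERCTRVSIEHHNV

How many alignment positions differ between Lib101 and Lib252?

5

Differing sites — 1:M/K; 5:S/C; 6:V/T; 8:T/V; 15:C/V.
That gives 5 mismatches out of 15 aligned sites, so the Hamming distance is 5.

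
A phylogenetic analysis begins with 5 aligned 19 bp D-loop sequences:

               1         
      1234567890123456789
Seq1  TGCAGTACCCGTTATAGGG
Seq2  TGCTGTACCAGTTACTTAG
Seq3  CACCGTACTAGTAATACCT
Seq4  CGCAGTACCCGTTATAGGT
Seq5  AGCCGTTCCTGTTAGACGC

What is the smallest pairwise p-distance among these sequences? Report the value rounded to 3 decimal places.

Pairwise Hamming distances:
  Seq1 vs Seq2: 6
  Seq1 vs Seq3: 9
  Seq1 vs Seq4: 2
  Seq1 vs Seq5: 7
  Seq2 vs Seq3: 10
  Seq2 vs Seq4: 8
  Seq2 vs Seq5: 9
  Seq3 vs Seq4: 7
  Seq3 vs Seq5: 9
  Seq4 vs Seq5: 7
The smallest is 2 mismatches, between Seq1 and Seq4; p = 2/19 = 0.105.

0.105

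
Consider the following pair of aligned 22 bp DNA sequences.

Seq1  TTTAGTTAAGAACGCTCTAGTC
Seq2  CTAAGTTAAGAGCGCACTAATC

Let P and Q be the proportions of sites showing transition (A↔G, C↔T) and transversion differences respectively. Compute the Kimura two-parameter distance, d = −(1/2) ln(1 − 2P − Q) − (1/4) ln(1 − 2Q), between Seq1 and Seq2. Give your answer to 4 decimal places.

0.2762

Differing sites — 1:T/C (Ti); 3:T/A (Tv); 12:A/G (Ti); 16:T/A (Tv); 20:G/A (Ti).
Of the 5 differences, 3 transitions and 2 transversions over 22 sites: P = 3/22 = 0.136364, Q = 2/22 = 0.090909.
d = −0.5·ln(0.636363) − 0.25·ln(0.818182) = −0.5·(-0.451986) − 0.25·(-0.200670) = 0.2762.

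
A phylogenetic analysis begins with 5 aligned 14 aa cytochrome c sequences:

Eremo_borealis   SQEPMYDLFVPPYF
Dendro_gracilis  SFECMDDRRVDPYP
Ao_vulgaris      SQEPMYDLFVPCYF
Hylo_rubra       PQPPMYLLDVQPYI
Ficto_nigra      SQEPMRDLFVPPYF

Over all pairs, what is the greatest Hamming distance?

10

Pairwise Hamming distances:
  Eremo_borealis vs Dendro_gracilis: 7
  Eremo_borealis vs Ao_vulgaris: 1
  Eremo_borealis vs Hylo_rubra: 6
  Eremo_borealis vs Ficto_nigra: 1
  Dendro_gracilis vs Ao_vulgaris: 8
  Dendro_gracilis vs Hylo_rubra: 10
  Dendro_gracilis vs Ficto_nigra: 7
  Ao_vulgaris vs Hylo_rubra: 7
  Ao_vulgaris vs Ficto_nigra: 2
  Hylo_rubra vs Ficto_nigra: 7
The largest is 10, between Dendro_gracilis and Hylo_rubra.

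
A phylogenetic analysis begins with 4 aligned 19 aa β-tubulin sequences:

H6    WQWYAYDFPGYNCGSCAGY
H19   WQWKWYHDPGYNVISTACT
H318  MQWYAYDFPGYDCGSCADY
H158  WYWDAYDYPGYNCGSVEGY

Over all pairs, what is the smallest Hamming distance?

3

Pairwise Hamming distances:
  H6 vs H19: 9
  H6 vs H318: 3
  H6 vs H158: 5
  H19 vs H318: 11
  H19 vs H158: 11
  H318 vs H158: 8
The smallest is 3, between H6 and H318.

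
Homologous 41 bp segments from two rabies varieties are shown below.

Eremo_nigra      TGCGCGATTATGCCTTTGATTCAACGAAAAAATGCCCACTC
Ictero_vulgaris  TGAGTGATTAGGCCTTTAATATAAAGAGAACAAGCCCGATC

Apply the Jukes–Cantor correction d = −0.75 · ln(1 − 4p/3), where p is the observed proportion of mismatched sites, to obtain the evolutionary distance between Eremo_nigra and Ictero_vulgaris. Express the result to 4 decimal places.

0.3710

Differing sites — 3:C/A; 5:C/T; 11:T/G; 18:G/A; 21:T/A; 22:C/T; 25:C/A; 28:A/G; 31:A/C; 33:T/A; 38:A/G; 39:C/A.
p = 12/41 = 0.292683.
d = −0.75 · ln(1 − (4/3)·0.292683) = −0.75 · ln(0.609756) = −0.75 · (-0.494696) = 0.3710.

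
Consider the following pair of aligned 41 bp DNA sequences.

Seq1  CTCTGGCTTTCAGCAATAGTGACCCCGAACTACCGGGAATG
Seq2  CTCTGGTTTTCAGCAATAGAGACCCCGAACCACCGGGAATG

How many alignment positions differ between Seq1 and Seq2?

3

The sequences differ at positions 7 (C/T), 20 (T/A), 31 (T/C).
That gives 3 mismatches out of 41 aligned sites, so the Hamming distance is 3.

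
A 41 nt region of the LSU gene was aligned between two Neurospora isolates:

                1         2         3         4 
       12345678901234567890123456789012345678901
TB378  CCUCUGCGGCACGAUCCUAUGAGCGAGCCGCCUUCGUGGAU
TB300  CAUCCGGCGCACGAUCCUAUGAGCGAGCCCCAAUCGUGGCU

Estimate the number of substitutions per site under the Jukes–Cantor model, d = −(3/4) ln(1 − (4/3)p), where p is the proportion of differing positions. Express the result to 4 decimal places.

Mismatches occur at site 2 (C↔A), site 5 (U↔C), site 7 (C↔G), site 8 (G↔C), site 30 (G↔C), site 32 (C↔A), site 33 (U↔A), site 40 (A↔C).
p = 8/41 = 0.195122.
d = −0.75 · ln(1 − (4/3)·0.195122) = −0.75 · ln(0.739837) = −0.75 · (-0.301325) = 0.2260.

0.2260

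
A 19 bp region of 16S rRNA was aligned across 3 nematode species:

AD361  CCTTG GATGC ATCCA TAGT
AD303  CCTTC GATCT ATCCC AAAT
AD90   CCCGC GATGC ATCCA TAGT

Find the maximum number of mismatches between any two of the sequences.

7

Pairwise Hamming distances:
  AD361 vs AD303: 6
  AD361 vs AD90: 3
  AD303 vs AD90: 7
The largest is 7, between AD303 and AD90.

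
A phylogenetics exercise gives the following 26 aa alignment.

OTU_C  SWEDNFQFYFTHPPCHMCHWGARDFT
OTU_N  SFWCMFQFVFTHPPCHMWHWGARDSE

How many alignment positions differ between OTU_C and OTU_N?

Differing sites — 2:W/F; 3:E/W; 4:D/C; 5:N/M; 9:Y/V; 18:C/W; 25:F/S; 26:T/E.
That gives 8 mismatches out of 26 aligned sites, so the Hamming distance is 8.

8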